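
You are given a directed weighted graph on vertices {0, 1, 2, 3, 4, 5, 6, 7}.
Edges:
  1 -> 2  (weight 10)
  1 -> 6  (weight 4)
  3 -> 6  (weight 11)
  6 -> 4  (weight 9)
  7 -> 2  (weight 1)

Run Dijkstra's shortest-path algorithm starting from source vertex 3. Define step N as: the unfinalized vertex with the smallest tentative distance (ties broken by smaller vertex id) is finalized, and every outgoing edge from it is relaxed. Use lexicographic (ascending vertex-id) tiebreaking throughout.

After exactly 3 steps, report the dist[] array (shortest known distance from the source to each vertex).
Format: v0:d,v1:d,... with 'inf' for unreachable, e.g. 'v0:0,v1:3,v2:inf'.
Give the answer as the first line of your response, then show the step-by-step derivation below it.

v0:inf,v1:inf,v2:inf,v3:0,v4:20,v5:inf,v6:11,v7:inf

step 1: dist = v0:inf,v1:inf,v2:inf,v3:0,v4:inf,v5:inf,v6:11,v7:inf
step 2: dist = v0:inf,v1:inf,v2:inf,v3:0,v4:20,v5:inf,v6:11,v7:inf
step 3: dist = v0:inf,v1:inf,v2:inf,v3:0,v4:20,v5:inf,v6:11,v7:inf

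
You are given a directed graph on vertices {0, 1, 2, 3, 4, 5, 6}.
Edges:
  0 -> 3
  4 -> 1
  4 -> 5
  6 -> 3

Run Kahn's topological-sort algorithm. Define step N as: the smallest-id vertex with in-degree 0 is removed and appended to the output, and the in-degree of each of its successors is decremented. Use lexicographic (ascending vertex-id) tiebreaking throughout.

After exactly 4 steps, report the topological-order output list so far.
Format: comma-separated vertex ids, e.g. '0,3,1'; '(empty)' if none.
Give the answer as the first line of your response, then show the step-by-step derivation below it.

0,2,4,1

step 1: output 0; order=[0]; indeg=(0,1,0,1,0,1,0)
step 2: output 2; order=[0,2]; indeg=(0,1,0,1,0,1,0)
step 3: output 4; order=[0,2,4]; indeg=(0,0,0,1,0,0,0)
step 4: output 1; order=[0,2,4,1]; indeg=(0,0,0,1,0,0,0)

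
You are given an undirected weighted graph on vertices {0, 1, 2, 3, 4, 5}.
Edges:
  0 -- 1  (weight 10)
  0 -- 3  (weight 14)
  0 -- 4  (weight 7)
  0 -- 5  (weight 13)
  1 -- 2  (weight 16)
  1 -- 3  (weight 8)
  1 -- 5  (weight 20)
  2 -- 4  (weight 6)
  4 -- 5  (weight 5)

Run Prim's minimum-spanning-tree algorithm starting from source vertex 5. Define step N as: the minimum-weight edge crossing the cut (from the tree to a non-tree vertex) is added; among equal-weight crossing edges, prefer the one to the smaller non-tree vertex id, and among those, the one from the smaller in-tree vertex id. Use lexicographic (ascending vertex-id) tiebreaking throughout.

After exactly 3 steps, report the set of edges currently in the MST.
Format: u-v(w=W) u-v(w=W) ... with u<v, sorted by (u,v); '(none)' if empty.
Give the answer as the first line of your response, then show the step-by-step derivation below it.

0-4(w=7) 2-4(w=6) 4-5(w=5)

step 1: add edge 4-5 (w=5); MST = {4-5(w=5)}
step 2: add edge 2-4 (w=6); MST = {2-4(w=6) 4-5(w=5)}
step 3: add edge 0-4 (w=7); MST = {0-4(w=7) 2-4(w=6) 4-5(w=5)}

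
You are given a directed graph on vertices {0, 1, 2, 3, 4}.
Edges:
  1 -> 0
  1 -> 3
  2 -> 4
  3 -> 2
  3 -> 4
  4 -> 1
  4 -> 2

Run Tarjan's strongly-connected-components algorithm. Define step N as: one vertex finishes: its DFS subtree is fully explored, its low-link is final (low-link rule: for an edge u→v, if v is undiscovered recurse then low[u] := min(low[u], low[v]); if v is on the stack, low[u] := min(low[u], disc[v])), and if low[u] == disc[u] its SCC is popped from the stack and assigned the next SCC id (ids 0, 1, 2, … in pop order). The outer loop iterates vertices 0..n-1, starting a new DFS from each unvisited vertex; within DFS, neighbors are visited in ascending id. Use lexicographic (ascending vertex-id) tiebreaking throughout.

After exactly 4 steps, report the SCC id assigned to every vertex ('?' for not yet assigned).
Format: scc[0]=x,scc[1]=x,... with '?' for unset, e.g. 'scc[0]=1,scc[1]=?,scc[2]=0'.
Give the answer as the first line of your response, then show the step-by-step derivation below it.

scc[0]=0,scc[1]=?,scc[2]=?,scc[3]=?,scc[4]=?

step 1: low=(low[0]=0,low[1]=?,low[2]=?,low[3]=?,low[4]=?); scc=(scc[0]=0,scc[1]=?,scc[2]=?,scc[3]=?,scc[4]=?)
step 2: low=(low[0]=0,low[1]=1,low[2]=3,low[3]=2,low[4]=1); scc=(scc[0]=0,scc[1]=?,scc[2]=?,scc[3]=?,scc[4]=?)
step 3: low=(low[0]=0,low[1]=1,low[2]=1,low[3]=2,low[4]=1); scc=(scc[0]=0,scc[1]=?,scc[2]=?,scc[3]=?,scc[4]=?)
step 4: low=(low[0]=0,low[1]=1,low[2]=1,low[3]=1,low[4]=1); scc=(scc[0]=0,scc[1]=?,scc[2]=?,scc[3]=?,scc[4]=?)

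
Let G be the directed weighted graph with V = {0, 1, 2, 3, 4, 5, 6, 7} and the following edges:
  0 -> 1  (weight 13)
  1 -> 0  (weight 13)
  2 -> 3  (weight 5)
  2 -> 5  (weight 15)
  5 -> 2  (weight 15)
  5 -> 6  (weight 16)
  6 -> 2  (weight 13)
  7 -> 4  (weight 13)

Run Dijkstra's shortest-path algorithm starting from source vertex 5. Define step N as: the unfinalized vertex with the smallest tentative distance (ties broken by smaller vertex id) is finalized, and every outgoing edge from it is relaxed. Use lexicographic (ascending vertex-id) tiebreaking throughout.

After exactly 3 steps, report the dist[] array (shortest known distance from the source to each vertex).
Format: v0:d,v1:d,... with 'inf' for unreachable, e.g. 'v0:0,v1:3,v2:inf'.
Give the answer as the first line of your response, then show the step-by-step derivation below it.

v0:inf,v1:inf,v2:15,v3:20,v4:inf,v5:0,v6:16,v7:inf

step 1: dist = v0:inf,v1:inf,v2:15,v3:inf,v4:inf,v5:0,v6:16,v7:inf
step 2: dist = v0:inf,v1:inf,v2:15,v3:20,v4:inf,v5:0,v6:16,v7:inf
step 3: dist = v0:inf,v1:inf,v2:15,v3:20,v4:inf,v5:0,v6:16,v7:inf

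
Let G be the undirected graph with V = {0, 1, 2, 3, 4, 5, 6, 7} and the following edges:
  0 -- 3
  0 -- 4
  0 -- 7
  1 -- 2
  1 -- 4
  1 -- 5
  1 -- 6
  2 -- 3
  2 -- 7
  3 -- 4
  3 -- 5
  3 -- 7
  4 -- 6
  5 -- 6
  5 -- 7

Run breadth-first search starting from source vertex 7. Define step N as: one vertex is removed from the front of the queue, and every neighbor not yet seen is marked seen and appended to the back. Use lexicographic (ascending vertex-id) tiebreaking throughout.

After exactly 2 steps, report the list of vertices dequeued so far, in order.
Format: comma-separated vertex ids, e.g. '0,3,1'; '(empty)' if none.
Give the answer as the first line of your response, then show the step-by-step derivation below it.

7,0

step 1: dequeue 7; queue=[0,2,3,5]; order=7
step 2: dequeue 0; queue=[2,3,5,4]; order=7,0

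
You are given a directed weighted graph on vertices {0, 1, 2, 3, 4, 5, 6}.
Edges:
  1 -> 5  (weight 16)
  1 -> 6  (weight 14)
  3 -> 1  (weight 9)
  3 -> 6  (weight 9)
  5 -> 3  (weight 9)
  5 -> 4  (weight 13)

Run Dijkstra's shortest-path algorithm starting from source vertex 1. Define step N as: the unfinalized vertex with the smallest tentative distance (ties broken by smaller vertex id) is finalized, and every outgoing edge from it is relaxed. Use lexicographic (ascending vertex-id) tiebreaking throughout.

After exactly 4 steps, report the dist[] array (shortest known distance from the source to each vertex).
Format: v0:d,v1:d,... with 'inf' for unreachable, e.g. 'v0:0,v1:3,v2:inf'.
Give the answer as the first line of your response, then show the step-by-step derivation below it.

v0:inf,v1:0,v2:inf,v3:25,v4:29,v5:16,v6:14

step 1: dist = v0:inf,v1:0,v2:inf,v3:inf,v4:inf,v5:16,v6:14
step 2: dist = v0:inf,v1:0,v2:inf,v3:inf,v4:inf,v5:16,v6:14
step 3: dist = v0:inf,v1:0,v2:inf,v3:25,v4:29,v5:16,v6:14
step 4: dist = v0:inf,v1:0,v2:inf,v3:25,v4:29,v5:16,v6:14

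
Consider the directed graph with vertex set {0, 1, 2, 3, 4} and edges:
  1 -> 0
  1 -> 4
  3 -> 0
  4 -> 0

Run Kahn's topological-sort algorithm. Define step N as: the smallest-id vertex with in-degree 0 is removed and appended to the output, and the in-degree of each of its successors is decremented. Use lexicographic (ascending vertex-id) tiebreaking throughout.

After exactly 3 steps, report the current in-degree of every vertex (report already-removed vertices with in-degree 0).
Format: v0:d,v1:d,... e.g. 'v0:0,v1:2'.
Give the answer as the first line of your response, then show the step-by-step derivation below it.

v0:1,v1:0,v2:0,v3:0,v4:0

step 1: output 1; order=[1]; indeg=(2,0,0,0,0)
step 2: output 2; order=[1,2]; indeg=(2,0,0,0,0)
step 3: output 3; order=[1,2,3]; indeg=(1,0,0,0,0)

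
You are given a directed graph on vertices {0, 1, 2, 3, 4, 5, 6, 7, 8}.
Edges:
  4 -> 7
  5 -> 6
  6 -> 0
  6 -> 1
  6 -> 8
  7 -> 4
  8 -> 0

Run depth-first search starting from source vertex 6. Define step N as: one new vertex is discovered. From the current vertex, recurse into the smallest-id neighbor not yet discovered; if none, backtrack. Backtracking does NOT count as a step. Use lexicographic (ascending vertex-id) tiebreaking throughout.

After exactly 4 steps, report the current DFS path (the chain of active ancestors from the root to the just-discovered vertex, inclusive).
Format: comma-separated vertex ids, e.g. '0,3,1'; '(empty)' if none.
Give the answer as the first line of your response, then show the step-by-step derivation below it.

6,8

step 1: discover 6; path=6; order=6
step 2: discover 0; path=6>0; order=6,0
step 3: discover 1; path=6>1; order=6,0,1
step 4: discover 8; path=6>8; order=6,0,1,8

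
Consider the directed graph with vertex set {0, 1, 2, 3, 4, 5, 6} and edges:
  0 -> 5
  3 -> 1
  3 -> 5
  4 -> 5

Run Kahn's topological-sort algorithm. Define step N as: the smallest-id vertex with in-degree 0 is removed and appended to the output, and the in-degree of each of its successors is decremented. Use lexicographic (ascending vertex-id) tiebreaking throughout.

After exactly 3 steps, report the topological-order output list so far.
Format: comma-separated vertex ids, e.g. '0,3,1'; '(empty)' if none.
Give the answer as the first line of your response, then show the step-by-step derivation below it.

0,2,3

step 1: output 0; order=[0]; indeg=(0,1,0,0,0,2,0)
step 2: output 2; order=[0,2]; indeg=(0,1,0,0,0,2,0)
step 3: output 3; order=[0,2,3]; indeg=(0,0,0,0,0,1,0)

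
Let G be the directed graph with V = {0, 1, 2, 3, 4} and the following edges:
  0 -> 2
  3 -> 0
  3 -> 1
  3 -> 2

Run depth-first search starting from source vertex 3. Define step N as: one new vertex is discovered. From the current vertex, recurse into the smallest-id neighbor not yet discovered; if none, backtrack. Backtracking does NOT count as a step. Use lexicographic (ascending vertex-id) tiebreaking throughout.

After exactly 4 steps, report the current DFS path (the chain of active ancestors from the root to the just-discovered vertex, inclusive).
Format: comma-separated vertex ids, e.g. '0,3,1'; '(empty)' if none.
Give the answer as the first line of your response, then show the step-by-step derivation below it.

3,1

step 1: discover 3; path=3; order=3
step 2: discover 0; path=3>0; order=3,0
step 3: discover 2; path=3>0>2; order=3,0,2
step 4: discover 1; path=3>1; order=3,0,2,1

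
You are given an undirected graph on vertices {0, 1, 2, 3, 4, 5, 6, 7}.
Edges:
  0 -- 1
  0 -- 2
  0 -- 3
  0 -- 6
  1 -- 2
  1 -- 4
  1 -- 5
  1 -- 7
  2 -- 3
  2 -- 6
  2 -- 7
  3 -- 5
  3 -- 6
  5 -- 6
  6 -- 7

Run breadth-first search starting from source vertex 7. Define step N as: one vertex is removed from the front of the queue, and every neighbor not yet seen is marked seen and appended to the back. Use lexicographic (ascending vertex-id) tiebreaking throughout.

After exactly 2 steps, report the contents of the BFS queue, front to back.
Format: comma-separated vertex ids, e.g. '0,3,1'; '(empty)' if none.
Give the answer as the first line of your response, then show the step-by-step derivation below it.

2,6,0,4,5

step 1: dequeue 7; queue=[1,2,6]; order=7
step 2: dequeue 1; queue=[2,6,0,4,5]; order=7,1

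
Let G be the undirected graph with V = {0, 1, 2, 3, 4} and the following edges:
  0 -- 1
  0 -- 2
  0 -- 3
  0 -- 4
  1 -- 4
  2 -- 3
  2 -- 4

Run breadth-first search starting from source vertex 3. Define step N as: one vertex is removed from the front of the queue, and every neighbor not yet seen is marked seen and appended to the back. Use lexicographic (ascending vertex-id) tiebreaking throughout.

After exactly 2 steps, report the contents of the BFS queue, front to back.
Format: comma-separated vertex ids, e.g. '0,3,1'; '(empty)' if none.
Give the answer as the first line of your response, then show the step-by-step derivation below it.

2,1,4

step 1: dequeue 3; queue=[0,2]; order=3
step 2: dequeue 0; queue=[2,1,4]; order=3,0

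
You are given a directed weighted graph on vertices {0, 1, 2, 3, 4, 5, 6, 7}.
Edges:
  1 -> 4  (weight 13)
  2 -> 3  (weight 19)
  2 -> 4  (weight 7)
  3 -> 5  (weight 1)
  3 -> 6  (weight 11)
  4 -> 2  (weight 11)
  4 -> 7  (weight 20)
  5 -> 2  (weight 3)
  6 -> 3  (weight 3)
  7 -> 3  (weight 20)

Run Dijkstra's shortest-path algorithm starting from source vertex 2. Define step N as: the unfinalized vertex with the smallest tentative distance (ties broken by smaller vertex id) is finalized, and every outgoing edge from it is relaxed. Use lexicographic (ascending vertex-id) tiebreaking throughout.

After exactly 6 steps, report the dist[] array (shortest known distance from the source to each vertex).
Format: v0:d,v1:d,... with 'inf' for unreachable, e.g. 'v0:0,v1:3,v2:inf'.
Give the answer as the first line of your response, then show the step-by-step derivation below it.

v0:inf,v1:inf,v2:0,v3:19,v4:7,v5:20,v6:30,v7:27

step 1: dist = v0:inf,v1:inf,v2:0,v3:19,v4:7,v5:inf,v6:inf,v7:inf
step 2: dist = v0:inf,v1:inf,v2:0,v3:19,v4:7,v5:inf,v6:inf,v7:27
step 3: dist = v0:inf,v1:inf,v2:0,v3:19,v4:7,v5:20,v6:30,v7:27
step 4: dist = v0:inf,v1:inf,v2:0,v3:19,v4:7,v5:20,v6:30,v7:27
step 5: dist = v0:inf,v1:inf,v2:0,v3:19,v4:7,v5:20,v6:30,v7:27
step 6: dist = v0:inf,v1:inf,v2:0,v3:19,v4:7,v5:20,v6:30,v7:27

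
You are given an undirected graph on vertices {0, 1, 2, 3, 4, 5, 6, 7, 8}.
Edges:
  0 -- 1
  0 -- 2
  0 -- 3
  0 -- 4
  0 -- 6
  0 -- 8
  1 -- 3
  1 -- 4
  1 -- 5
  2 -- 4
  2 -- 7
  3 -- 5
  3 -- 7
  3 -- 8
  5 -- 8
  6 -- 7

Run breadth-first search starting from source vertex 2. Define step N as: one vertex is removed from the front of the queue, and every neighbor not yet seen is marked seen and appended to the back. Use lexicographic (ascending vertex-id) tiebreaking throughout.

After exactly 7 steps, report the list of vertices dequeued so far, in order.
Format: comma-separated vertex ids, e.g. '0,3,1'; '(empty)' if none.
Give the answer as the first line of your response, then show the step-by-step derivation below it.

2,0,4,7,1,3,6

step 1: dequeue 2; queue=[0,4,7]; order=2
step 2: dequeue 0; queue=[4,7,1,3,6,8]; order=2,0
step 3: dequeue 4; queue=[7,1,3,6,8]; order=2,0,4
step 4: dequeue 7; queue=[1,3,6,8]; order=2,0,4,7
step 5: dequeue 1; queue=[3,6,8,5]; order=2,0,4,7,1
step 6: dequeue 3; queue=[6,8,5]; order=2,0,4,7,1,3
step 7: dequeue 6; queue=[8,5]; order=2,0,4,7,1,3,6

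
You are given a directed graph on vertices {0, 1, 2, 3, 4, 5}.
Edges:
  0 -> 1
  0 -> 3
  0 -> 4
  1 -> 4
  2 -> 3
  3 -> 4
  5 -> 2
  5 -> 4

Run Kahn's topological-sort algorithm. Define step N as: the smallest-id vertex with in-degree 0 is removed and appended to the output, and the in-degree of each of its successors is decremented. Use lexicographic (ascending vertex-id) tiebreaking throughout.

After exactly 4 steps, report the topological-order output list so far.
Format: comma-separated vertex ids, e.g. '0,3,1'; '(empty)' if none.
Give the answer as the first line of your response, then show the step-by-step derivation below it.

0,1,5,2

step 1: output 0; order=[0]; indeg=(0,0,1,1,3,0)
step 2: output 1; order=[0,1]; indeg=(0,0,1,1,2,0)
step 3: output 5; order=[0,1,5]; indeg=(0,0,0,1,1,0)
step 4: output 2; order=[0,1,5,2]; indeg=(0,0,0,0,1,0)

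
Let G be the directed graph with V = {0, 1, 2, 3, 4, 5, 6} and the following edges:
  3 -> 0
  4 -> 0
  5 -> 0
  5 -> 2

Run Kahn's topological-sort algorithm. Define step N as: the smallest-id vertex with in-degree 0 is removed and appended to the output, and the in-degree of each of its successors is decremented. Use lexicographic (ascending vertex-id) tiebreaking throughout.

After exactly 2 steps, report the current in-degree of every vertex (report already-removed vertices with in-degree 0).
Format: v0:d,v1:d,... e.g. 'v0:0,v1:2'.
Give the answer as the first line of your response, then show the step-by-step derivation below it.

v0:2,v1:0,v2:1,v3:0,v4:0,v5:0,v6:0

step 1: output 1; order=[1]; indeg=(3,0,1,0,0,0,0)
step 2: output 3; order=[1,3]; indeg=(2,0,1,0,0,0,0)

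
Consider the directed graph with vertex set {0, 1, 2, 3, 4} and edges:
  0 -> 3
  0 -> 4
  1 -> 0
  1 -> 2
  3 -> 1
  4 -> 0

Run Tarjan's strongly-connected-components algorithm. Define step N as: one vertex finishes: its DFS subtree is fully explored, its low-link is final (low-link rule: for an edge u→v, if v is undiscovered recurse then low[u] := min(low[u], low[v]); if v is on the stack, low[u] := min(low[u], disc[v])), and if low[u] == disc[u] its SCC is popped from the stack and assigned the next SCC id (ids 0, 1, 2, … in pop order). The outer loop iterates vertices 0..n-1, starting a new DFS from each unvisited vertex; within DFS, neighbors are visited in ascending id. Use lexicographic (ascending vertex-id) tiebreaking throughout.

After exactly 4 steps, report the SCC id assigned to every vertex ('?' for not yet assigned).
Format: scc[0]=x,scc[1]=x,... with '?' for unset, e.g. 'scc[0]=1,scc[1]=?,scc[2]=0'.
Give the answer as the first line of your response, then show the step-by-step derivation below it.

scc[0]=?,scc[1]=?,scc[2]=0,scc[3]=?,scc[4]=?

step 1: low=(low[0]=0,low[1]=0,low[2]=3,low[3]=1,low[4]=?); scc=(scc[0]=?,scc[1]=?,scc[2]=0,scc[3]=?,scc[4]=?)
step 2: low=(low[0]=0,low[1]=0,low[2]=3,low[3]=1,low[4]=?); scc=(scc[0]=?,scc[1]=?,scc[2]=0,scc[3]=?,scc[4]=?)
step 3: low=(low[0]=0,low[1]=0,low[2]=3,low[3]=0,low[4]=?); scc=(scc[0]=?,scc[1]=?,scc[2]=0,scc[3]=?,scc[4]=?)
step 4: low=(low[0]=0,low[1]=0,low[2]=3,low[3]=0,low[4]=0); scc=(scc[0]=?,scc[1]=?,scc[2]=0,scc[3]=?,scc[4]=?)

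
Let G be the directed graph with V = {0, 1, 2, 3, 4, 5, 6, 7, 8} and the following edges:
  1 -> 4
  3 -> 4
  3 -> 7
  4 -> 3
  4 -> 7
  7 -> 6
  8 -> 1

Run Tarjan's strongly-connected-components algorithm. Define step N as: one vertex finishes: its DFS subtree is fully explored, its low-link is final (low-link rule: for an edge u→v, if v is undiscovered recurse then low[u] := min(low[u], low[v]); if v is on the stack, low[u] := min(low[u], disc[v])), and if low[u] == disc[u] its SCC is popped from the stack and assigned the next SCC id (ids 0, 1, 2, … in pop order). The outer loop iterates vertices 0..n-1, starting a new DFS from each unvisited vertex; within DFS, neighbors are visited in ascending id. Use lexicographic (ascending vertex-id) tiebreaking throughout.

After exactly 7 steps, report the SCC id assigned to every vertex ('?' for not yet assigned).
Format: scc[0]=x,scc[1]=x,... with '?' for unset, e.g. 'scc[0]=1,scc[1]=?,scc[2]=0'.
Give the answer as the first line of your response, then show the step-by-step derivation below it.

scc[0]=0,scc[1]=4,scc[2]=5,scc[3]=3,scc[4]=3,scc[5]=?,scc[6]=1,scc[7]=2,scc[8]=?

step 1: low=(low[0]=0,low[1]=?,low[2]=?,low[3]=?,low[4]=?,low[5]=?,low[6]=?,low[7]=?,low[8]=?); scc=(scc[0]=0,scc[1]=?,scc[2]=?,scc[3]=?,scc[4]=?,scc[5]=?,scc[6]=?,scc[7]=?,scc[8]=?)
step 2: low=(low[0]=0,low[1]=1,low[2]=?,low[3]=2,low[4]=2,low[5]=?,low[6]=5,low[7]=4,low[8]=?); scc=(scc[0]=0,scc[1]=?,scc[2]=?,scc[3]=?,scc[4]=?,scc[5]=?,scc[6]=1,scc[7]=?,scc[8]=?)
step 3: low=(low[0]=0,low[1]=1,low[2]=?,low[3]=2,low[4]=2,low[5]=?,low[6]=5,low[7]=4,low[8]=?); scc=(scc[0]=0,scc[1]=?,scc[2]=?,scc[3]=?,scc[4]=?,scc[5]=?,scc[6]=1,scc[7]=2,scc[8]=?)
step 4: low=(low[0]=0,low[1]=1,low[2]=?,low[3]=2,low[4]=2,low[5]=?,low[6]=5,low[7]=4,low[8]=?); scc=(scc[0]=0,scc[1]=?,scc[2]=?,scc[3]=?,scc[4]=?,scc[5]=?,scc[6]=1,scc[7]=2,scc[8]=?)
step 5: low=(low[0]=0,low[1]=1,low[2]=?,low[3]=2,low[4]=2,low[5]=?,low[6]=5,low[7]=4,low[8]=?); scc=(scc[0]=0,scc[1]=?,scc[2]=?,scc[3]=3,scc[4]=3,scc[5]=?,scc[6]=1,scc[7]=2,scc[8]=?)
step 6: low=(low[0]=0,low[1]=1,low[2]=?,low[3]=2,low[4]=2,low[5]=?,low[6]=5,low[7]=4,low[8]=?); scc=(scc[0]=0,scc[1]=4,scc[2]=?,scc[3]=3,scc[4]=3,scc[5]=?,scc[6]=1,scc[7]=2,scc[8]=?)
step 7: low=(low[0]=0,low[1]=1,low[2]=6,low[3]=2,low[4]=2,low[5]=?,low[6]=5,low[7]=4,low[8]=?); scc=(scc[0]=0,scc[1]=4,scc[2]=5,scc[3]=3,scc[4]=3,scc[5]=?,scc[6]=1,scc[7]=2,scc[8]=?)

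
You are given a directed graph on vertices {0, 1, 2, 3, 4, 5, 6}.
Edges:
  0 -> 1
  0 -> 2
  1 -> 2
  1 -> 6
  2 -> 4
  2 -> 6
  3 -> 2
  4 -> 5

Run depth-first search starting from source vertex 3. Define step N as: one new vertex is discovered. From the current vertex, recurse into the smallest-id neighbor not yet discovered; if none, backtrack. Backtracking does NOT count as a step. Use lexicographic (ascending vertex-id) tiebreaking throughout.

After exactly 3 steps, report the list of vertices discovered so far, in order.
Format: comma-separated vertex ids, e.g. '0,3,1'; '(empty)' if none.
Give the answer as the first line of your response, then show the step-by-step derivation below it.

3,2,4

step 1: discover 3; path=3; order=3
step 2: discover 2; path=3>2; order=3,2
step 3: discover 4; path=3>2>4; order=3,2,4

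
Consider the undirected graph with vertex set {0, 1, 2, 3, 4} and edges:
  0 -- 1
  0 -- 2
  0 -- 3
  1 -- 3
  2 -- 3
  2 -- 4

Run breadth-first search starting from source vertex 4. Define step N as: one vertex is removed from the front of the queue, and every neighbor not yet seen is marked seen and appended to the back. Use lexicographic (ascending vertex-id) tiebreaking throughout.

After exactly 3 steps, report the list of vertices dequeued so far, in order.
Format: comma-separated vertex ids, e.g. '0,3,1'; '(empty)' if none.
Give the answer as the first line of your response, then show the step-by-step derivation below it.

4,2,0

step 1: dequeue 4; queue=[2]; order=4
step 2: dequeue 2; queue=[0,3]; order=4,2
step 3: dequeue 0; queue=[3,1]; order=4,2,0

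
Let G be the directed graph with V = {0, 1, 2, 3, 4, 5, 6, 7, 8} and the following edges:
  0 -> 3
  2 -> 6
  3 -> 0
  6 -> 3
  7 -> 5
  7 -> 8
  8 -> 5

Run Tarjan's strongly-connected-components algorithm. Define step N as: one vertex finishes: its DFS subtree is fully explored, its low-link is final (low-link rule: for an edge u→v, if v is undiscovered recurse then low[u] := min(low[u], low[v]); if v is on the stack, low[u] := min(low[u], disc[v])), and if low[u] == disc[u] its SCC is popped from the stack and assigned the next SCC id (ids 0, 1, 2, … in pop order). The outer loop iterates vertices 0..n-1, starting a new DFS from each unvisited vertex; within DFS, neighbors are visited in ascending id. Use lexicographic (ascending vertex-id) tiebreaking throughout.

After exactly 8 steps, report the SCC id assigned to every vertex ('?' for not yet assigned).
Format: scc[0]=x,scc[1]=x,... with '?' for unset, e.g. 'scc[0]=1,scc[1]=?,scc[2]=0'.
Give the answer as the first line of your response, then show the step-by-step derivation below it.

scc[0]=0,scc[1]=1,scc[2]=3,scc[3]=0,scc[4]=4,scc[5]=5,scc[6]=2,scc[7]=?,scc[8]=6

step 1: low=(low[0]=0,low[1]=?,low[2]=?,low[3]=0,low[4]=?,low[5]=?,low[6]=?,low[7]=?,low[8]=?); scc=(scc[0]=?,scc[1]=?,scc[2]=?,scc[3]=?,scc[4]=?,scc[5]=?,scc[6]=?,scc[7]=?,scc[8]=?)
step 2: low=(low[0]=0,low[1]=?,low[2]=?,low[3]=0,low[4]=?,low[5]=?,low[6]=?,low[7]=?,low[8]=?); scc=(scc[0]=0,scc[1]=?,scc[2]=?,scc[3]=0,scc[4]=?,scc[5]=?,scc[6]=?,scc[7]=?,scc[8]=?)
step 3: low=(low[0]=0,low[1]=2,low[2]=?,low[3]=0,low[4]=?,low[5]=?,low[6]=?,low[7]=?,low[8]=?); scc=(scc[0]=0,scc[1]=1,scc[2]=?,scc[3]=0,scc[4]=?,scc[5]=?,scc[6]=?,scc[7]=?,scc[8]=?)
step 4: low=(low[0]=0,low[1]=2,low[2]=3,low[3]=0,low[4]=?,low[5]=?,low[6]=4,low[7]=?,low[8]=?); scc=(scc[0]=0,scc[1]=1,scc[2]=?,scc[3]=0,scc[4]=?,scc[5]=?,scc[6]=2,scc[7]=?,scc[8]=?)
step 5: low=(low[0]=0,low[1]=2,low[2]=3,low[3]=0,low[4]=?,low[5]=?,low[6]=4,low[7]=?,low[8]=?); scc=(scc[0]=0,scc[1]=1,scc[2]=3,scc[3]=0,scc[4]=?,scc[5]=?,scc[6]=2,scc[7]=?,scc[8]=?)
step 6: low=(low[0]=0,low[1]=2,low[2]=3,low[3]=0,low[4]=5,low[5]=?,low[6]=4,low[7]=?,low[8]=?); scc=(scc[0]=0,scc[1]=1,scc[2]=3,scc[3]=0,scc[4]=4,scc[5]=?,scc[6]=2,scc[7]=?,scc[8]=?)
step 7: low=(low[0]=0,low[1]=2,low[2]=3,low[3]=0,low[4]=5,low[5]=6,low[6]=4,low[7]=?,low[8]=?); scc=(scc[0]=0,scc[1]=1,scc[2]=3,scc[3]=0,scc[4]=4,scc[5]=5,scc[6]=2,scc[7]=?,scc[8]=?)
step 8: low=(low[0]=0,low[1]=2,low[2]=3,low[3]=0,low[4]=5,low[5]=6,low[6]=4,low[7]=7,low[8]=8); scc=(scc[0]=0,scc[1]=1,scc[2]=3,scc[3]=0,scc[4]=4,scc[5]=5,scc[6]=2,scc[7]=?,scc[8]=6)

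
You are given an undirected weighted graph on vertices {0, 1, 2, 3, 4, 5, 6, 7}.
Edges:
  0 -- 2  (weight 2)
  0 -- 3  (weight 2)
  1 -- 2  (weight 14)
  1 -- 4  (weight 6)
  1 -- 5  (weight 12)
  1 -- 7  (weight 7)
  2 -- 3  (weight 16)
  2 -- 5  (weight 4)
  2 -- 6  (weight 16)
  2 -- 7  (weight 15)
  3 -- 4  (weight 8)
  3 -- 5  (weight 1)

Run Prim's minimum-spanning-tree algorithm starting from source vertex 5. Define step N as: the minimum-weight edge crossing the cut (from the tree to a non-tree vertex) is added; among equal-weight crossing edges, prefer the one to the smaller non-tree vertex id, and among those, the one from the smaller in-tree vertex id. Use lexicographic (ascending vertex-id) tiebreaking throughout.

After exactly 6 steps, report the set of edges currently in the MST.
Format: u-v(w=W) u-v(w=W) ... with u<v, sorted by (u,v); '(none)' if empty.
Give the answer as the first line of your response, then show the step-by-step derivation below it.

0-2(w=2) 0-3(w=2) 1-4(w=6) 1-7(w=7) 3-4(w=8) 3-5(w=1)

step 1: add edge 3-5 (w=1); MST = {3-5(w=1)}
step 2: add edge 0-3 (w=2); MST = {0-3(w=2) 3-5(w=1)}
step 3: add edge 0-2 (w=2); MST = {0-2(w=2) 0-3(w=2) 3-5(w=1)}
step 4: add edge 3-4 (w=8); MST = {0-2(w=2) 0-3(w=2) 3-4(w=8) 3-5(w=1)}
step 5: add edge 1-4 (w=6); MST = {0-2(w=2) 0-3(w=2) 1-4(w=6) 3-4(w=8) 3-5(w=1)}
step 6: add edge 1-7 (w=7); MST = {0-2(w=2) 0-3(w=2) 1-4(w=6) 1-7(w=7) 3-4(w=8) 3-5(w=1)}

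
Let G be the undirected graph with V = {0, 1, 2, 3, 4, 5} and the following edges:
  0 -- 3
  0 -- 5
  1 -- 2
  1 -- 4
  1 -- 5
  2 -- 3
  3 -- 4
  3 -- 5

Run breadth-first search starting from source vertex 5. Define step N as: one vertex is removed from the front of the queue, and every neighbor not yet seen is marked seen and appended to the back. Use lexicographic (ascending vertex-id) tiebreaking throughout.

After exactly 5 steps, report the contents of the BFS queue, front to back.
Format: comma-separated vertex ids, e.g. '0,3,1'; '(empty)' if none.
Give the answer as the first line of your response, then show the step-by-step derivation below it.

4

step 1: dequeue 5; queue=[0,1,3]; order=5
step 2: dequeue 0; queue=[1,3]; order=5,0
step 3: dequeue 1; queue=[3,2,4]; order=5,0,1
step 4: dequeue 3; queue=[2,4]; order=5,0,1,3
step 5: dequeue 2; queue=[4]; order=5,0,1,3,2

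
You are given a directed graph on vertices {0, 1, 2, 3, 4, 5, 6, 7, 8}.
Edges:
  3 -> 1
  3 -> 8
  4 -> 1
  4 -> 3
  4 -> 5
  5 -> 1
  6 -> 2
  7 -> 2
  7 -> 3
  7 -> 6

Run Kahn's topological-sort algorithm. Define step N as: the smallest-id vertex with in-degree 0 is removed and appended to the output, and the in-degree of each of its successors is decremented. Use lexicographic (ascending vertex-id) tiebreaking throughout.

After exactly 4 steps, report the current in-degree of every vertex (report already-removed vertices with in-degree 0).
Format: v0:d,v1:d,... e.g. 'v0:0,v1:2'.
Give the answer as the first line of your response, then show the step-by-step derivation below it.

v0:0,v1:1,v2:1,v3:0,v4:0,v5:0,v6:0,v7:0,v8:1

step 1: output 0; order=[0]; indeg=(0,3,2,2,0,1,1,0,1)
step 2: output 4; order=[0,4]; indeg=(0,2,2,1,0,0,1,0,1)
step 3: output 5; order=[0,4,5]; indeg=(0,1,2,1,0,0,1,0,1)
step 4: output 7; order=[0,4,5,7]; indeg=(0,1,1,0,0,0,0,0,1)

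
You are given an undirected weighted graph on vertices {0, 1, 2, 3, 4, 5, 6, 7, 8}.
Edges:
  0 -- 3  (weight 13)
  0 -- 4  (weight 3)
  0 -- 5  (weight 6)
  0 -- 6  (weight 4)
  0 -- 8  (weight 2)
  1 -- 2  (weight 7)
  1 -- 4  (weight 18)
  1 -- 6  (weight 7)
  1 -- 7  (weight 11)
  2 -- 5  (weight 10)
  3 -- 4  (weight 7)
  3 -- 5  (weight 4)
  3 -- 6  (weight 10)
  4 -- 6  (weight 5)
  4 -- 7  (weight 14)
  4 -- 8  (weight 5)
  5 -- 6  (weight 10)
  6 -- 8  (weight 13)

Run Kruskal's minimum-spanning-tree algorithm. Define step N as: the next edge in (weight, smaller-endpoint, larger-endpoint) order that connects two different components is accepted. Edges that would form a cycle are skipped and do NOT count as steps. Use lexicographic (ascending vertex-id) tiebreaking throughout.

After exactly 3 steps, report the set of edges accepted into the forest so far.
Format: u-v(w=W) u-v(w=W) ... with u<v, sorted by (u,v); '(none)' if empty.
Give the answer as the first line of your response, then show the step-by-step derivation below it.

0-4(w=3) 0-6(w=4) 0-8(w=2)

step 1: add edge 0-8 (w=2); MST = {0-8(w=2)}
step 2: add edge 0-4 (w=3); MST = {0-4(w=3) 0-8(w=2)}
step 3: add edge 0-6 (w=4); MST = {0-4(w=3) 0-6(w=4) 0-8(w=2)}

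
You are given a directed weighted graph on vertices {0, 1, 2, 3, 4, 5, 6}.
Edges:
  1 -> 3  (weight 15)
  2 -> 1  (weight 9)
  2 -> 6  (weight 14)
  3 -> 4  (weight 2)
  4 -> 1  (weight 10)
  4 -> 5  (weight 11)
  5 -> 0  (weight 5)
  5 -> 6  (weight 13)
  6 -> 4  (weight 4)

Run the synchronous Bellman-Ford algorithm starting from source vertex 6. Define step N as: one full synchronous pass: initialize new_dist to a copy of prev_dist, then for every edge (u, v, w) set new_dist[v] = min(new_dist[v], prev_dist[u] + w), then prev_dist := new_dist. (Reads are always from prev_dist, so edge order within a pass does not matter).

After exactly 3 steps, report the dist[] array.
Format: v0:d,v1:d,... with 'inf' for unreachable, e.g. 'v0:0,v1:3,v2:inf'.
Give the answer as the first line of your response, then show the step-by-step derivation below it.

v0:20,v1:14,v2:inf,v3:29,v4:4,v5:15,v6:0

step 1: dist = v0:inf,v1:inf,v2:inf,v3:inf,v4:4,v5:inf,v6:0
step 2: dist = v0:inf,v1:14,v2:inf,v3:inf,v4:4,v5:15,v6:0
step 3: dist = v0:20,v1:14,v2:inf,v3:29,v4:4,v5:15,v6:0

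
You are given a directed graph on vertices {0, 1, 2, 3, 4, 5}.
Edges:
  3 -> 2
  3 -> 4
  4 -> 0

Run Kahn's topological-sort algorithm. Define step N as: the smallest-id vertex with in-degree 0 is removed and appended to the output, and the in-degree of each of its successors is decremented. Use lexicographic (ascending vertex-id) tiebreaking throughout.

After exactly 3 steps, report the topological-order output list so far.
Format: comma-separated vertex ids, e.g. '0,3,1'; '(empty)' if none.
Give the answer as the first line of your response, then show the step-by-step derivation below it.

1,3,2

step 1: output 1; order=[1]; indeg=(1,0,1,0,1,0)
step 2: output 3; order=[1,3]; indeg=(1,0,0,0,0,0)
step 3: output 2; order=[1,3,2]; indeg=(1,0,0,0,0,0)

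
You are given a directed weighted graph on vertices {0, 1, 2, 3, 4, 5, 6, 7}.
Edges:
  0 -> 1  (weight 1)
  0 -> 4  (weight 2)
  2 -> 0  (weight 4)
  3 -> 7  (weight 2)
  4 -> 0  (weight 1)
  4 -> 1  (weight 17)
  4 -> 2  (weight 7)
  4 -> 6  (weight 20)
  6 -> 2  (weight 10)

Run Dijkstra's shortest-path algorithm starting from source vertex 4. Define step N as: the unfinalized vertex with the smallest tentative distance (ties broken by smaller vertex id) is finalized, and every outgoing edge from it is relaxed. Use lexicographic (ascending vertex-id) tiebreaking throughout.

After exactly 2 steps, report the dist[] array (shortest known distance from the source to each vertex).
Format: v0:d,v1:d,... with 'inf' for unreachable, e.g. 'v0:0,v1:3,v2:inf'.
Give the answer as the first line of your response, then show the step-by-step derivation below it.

v0:1,v1:2,v2:7,v3:inf,v4:0,v5:inf,v6:20,v7:inf

step 1: dist = v0:1,v1:17,v2:7,v3:inf,v4:0,v5:inf,v6:20,v7:inf
step 2: dist = v0:1,v1:2,v2:7,v3:inf,v4:0,v5:inf,v6:20,v7:inf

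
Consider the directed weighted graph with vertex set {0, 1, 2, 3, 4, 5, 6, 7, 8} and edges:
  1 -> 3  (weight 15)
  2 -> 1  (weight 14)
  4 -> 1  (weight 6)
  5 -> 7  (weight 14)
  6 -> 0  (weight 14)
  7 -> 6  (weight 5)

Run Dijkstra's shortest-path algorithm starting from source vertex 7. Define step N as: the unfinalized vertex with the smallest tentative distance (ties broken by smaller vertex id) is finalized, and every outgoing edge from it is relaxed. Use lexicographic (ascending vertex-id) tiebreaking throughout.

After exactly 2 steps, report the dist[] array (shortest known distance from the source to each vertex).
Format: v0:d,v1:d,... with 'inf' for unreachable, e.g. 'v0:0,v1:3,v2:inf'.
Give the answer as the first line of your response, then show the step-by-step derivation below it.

v0:19,v1:inf,v2:inf,v3:inf,v4:inf,v5:inf,v6:5,v7:0,v8:inf

step 1: dist = v0:inf,v1:inf,v2:inf,v3:inf,v4:inf,v5:inf,v6:5,v7:0,v8:inf
step 2: dist = v0:19,v1:inf,v2:inf,v3:inf,v4:inf,v5:inf,v6:5,v7:0,v8:inf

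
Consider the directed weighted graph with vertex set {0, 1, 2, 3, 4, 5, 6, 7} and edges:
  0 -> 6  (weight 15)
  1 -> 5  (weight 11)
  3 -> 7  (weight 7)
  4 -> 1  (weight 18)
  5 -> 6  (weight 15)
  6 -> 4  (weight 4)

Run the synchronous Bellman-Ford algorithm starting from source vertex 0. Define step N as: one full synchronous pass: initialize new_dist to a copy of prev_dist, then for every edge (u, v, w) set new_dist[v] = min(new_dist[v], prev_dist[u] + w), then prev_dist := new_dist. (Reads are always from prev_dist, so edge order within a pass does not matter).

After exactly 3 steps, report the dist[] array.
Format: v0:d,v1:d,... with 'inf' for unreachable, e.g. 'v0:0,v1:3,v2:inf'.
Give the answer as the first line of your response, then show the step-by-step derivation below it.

v0:0,v1:37,v2:inf,v3:inf,v4:19,v5:inf,v6:15,v7:inf

step 1: dist = v0:0,v1:inf,v2:inf,v3:inf,v4:inf,v5:inf,v6:15,v7:inf
step 2: dist = v0:0,v1:inf,v2:inf,v3:inf,v4:19,v5:inf,v6:15,v7:inf
step 3: dist = v0:0,v1:37,v2:inf,v3:inf,v4:19,v5:inf,v6:15,v7:inf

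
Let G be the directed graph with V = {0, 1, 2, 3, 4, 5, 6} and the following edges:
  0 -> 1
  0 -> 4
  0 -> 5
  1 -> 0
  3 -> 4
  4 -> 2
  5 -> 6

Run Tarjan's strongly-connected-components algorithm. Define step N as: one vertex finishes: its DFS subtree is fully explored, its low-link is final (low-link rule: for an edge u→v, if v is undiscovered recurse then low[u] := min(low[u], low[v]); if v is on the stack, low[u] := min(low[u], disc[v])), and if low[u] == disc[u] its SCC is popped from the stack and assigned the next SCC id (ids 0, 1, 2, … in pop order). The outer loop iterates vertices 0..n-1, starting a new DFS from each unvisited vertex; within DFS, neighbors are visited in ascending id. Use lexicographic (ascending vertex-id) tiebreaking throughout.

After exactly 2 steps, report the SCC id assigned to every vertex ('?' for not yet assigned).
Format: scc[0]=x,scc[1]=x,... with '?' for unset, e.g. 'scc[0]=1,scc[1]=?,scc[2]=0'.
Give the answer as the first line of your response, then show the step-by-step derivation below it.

scc[0]=?,scc[1]=?,scc[2]=0,scc[3]=?,scc[4]=?,scc[5]=?,scc[6]=?

step 1: low=(low[0]=0,low[1]=0,low[2]=?,low[3]=?,low[4]=?,low[5]=?,low[6]=?); scc=(scc[0]=?,scc[1]=?,scc[2]=?,scc[3]=?,scc[4]=?,scc[5]=?,scc[6]=?)
step 2: low=(low[0]=0,low[1]=0,low[2]=3,low[3]=?,low[4]=2,low[5]=?,low[6]=?); scc=(scc[0]=?,scc[1]=?,scc[2]=0,scc[3]=?,scc[4]=?,scc[5]=?,scc[6]=?)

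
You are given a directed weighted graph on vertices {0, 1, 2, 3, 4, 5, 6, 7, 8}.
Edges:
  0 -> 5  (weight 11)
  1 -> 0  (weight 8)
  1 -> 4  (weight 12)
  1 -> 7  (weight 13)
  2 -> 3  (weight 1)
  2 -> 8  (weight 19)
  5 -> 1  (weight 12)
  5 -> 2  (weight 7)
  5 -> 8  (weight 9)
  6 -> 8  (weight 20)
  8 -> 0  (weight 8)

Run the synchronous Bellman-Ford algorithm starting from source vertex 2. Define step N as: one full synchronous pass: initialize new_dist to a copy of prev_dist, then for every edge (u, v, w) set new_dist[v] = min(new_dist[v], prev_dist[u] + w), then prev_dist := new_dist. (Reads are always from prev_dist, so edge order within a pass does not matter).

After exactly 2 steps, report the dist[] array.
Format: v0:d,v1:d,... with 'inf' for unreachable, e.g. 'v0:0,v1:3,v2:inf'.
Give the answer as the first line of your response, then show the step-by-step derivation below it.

v0:27,v1:inf,v2:0,v3:1,v4:inf,v5:inf,v6:inf,v7:inf,v8:19

step 1: dist = v0:inf,v1:inf,v2:0,v3:1,v4:inf,v5:inf,v6:inf,v7:inf,v8:19
step 2: dist = v0:27,v1:inf,v2:0,v3:1,v4:inf,v5:inf,v6:inf,v7:inf,v8:19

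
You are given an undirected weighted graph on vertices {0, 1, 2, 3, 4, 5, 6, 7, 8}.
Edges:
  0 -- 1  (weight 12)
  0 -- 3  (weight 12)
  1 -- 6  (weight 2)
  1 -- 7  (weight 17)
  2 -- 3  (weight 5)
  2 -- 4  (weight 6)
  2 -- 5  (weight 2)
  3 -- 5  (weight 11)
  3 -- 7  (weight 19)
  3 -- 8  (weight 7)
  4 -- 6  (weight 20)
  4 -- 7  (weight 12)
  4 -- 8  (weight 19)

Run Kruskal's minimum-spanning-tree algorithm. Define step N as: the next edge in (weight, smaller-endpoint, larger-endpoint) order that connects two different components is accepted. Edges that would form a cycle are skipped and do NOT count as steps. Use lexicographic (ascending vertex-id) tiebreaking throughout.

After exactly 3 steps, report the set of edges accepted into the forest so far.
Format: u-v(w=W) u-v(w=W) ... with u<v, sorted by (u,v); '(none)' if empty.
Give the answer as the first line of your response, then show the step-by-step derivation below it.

1-6(w=2) 2-3(w=5) 2-5(w=2)

step 1: add edge 1-6 (w=2); MST = {1-6(w=2)}
step 2: add edge 2-5 (w=2); MST = {1-6(w=2) 2-5(w=2)}
step 3: add edge 2-3 (w=5); MST = {1-6(w=2) 2-3(w=5) 2-5(w=2)}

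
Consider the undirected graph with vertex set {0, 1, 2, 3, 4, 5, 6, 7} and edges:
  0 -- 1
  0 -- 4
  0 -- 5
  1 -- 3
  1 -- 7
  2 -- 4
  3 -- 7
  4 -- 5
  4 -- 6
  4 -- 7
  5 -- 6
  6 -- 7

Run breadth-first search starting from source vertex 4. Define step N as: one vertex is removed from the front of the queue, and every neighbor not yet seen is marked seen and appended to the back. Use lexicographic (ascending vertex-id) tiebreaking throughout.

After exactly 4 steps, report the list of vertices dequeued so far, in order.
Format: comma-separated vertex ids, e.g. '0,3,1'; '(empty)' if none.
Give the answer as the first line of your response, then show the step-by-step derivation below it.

4,0,2,5

step 1: dequeue 4; queue=[0,2,5,6,7]; order=4
step 2: dequeue 0; queue=[2,5,6,7,1]; order=4,0
step 3: dequeue 2; queue=[5,6,7,1]; order=4,0,2
step 4: dequeue 5; queue=[6,7,1]; order=4,0,2,5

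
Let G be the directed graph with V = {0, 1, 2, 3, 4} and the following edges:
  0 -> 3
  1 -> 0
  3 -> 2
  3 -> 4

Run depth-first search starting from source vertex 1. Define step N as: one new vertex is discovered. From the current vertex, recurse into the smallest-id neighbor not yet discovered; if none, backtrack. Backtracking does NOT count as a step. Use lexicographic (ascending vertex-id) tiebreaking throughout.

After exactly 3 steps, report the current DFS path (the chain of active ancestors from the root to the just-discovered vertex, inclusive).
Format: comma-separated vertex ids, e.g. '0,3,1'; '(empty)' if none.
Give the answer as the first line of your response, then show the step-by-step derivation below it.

1,0,3

step 1: discover 1; path=1; order=1
step 2: discover 0; path=1>0; order=1,0
step 3: discover 3; path=1>0>3; order=1,0,3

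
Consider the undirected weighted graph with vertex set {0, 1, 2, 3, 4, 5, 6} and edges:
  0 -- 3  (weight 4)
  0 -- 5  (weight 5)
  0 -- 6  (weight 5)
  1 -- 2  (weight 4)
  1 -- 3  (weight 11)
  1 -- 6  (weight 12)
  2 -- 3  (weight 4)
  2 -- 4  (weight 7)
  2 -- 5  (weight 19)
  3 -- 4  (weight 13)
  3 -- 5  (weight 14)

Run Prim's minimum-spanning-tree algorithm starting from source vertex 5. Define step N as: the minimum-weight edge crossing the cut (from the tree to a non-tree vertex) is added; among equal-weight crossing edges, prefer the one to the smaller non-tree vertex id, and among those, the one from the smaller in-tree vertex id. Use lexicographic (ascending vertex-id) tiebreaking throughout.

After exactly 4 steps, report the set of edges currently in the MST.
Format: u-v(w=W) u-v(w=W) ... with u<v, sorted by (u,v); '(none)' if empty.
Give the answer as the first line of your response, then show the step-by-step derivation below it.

0-3(w=4) 0-5(w=5) 1-2(w=4) 2-3(w=4)

step 1: add edge 0-5 (w=5); MST = {0-5(w=5)}
step 2: add edge 0-3 (w=4); MST = {0-3(w=4) 0-5(w=5)}
step 3: add edge 2-3 (w=4); MST = {0-3(w=4) 0-5(w=5) 2-3(w=4)}
step 4: add edge 1-2 (w=4); MST = {0-3(w=4) 0-5(w=5) 1-2(w=4) 2-3(w=4)}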